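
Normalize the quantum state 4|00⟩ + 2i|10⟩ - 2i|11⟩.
0.8165|00⟩ + (1/√6)i|10⟩ - (1/√6)i|11⟩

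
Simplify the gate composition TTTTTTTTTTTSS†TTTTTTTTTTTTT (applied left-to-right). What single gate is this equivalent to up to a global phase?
I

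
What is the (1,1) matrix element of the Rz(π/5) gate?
(0.9511 + 0.309i)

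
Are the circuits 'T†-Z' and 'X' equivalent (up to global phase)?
No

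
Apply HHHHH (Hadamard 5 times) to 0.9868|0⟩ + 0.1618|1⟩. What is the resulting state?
0.8122|0⟩ + 0.5834|1⟩

H² = I, so H^5 = H: a single Hadamard. With (a, b) = (0.9868, 0.1618), H gives ((a + b)/√2, (a − b)/√2) = (0.8122, 0.5834).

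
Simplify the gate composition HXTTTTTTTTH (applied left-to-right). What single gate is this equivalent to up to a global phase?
Z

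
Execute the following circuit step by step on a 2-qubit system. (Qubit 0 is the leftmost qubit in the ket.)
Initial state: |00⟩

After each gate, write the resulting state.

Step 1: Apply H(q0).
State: 1/√2|00⟩ + 1/√2|10⟩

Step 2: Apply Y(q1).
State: (1/√2)i|01⟩ + (1/√2)i|11⟩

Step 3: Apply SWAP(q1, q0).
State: (1/√2)i|10⟩ + (1/√2)i|11⟩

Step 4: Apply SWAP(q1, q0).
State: (1/√2)i|01⟩ + (1/√2)i|11⟩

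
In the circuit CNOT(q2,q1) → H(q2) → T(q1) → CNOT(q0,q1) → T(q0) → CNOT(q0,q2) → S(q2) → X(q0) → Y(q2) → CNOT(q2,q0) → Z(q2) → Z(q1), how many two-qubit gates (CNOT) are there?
4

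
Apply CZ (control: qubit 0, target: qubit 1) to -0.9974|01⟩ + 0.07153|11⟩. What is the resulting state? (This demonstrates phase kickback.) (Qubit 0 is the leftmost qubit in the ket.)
-0.9974|01⟩ - 0.07153|11⟩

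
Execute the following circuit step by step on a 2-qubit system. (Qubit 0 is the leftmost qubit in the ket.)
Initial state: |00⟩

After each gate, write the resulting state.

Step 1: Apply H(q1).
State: 1/√2|00⟩ + 1/√2|01⟩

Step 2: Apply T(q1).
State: 1/√2|00⟩ + (1/2 + (1/2)i)|01⟩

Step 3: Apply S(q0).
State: 1/√2|00⟩ + (1/2 + (1/2)i)|01⟩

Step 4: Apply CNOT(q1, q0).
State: 1/√2|00⟩ + (1/2 + (1/2)i)|11⟩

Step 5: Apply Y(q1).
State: (1/√2)i|01⟩ + (1/2 - (1/2)i)|10⟩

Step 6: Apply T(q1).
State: (-1/2 + (1/2)i)|01⟩ + (1/2 - (1/2)i)|10⟩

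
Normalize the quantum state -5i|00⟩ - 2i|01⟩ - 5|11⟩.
-0.6804i|00⟩ - 0.2722i|01⟩ - 0.6804|11⟩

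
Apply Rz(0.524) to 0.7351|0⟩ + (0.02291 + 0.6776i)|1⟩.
(0.71 - 0.1904i)|0⟩ + (-0.1534 + 0.6604i)|1⟩

Rz(0.524) = [[e^(−iθ/2), 0], [0, e^(iθ/2)]] with e^(±iθ/2) = cos(θ/2) ± i·sin(θ/2); θ = 0.524, cos(θ/2) ≈ 0.965874, sin(θ/2) ≈ 0.259013.
With a = amp(|0⟩) = 0.7351 and b = amp(|1⟩) = (0.02291 + 0.6776i):
new amp(|0⟩) = (0.965874 - 0.259013i)·a = (0.71 - 0.1904i)
new amp(|1⟩) = (0.965874 + 0.259013i)·b = (-0.1534 + 0.6604i)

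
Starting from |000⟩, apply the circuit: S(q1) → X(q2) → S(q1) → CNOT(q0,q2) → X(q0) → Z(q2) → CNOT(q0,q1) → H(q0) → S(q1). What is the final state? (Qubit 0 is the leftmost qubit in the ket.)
-(1/√2)i|011⟩ + (1/√2)i|111⟩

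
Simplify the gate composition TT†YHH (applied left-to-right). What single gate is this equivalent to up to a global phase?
Y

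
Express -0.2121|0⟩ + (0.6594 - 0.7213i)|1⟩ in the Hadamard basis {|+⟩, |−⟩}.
(0.3163 - 0.51i)|+⟩ + (-0.6162 + 0.51i)|−⟩

With |ψ⟩ = α|0⟩ + β|1⟩, the Hadamard-basis coefficients are ⟨+|ψ⟩ = (α + β)/√2 and ⟨−|ψ⟩ = (α − β)/√2.
Here α = -0.2121, β = (0.6594 - 0.7213i): (α + β)/√2 = (0.3163 - 0.51i), (α − β)/√2 = (-0.6162 + 0.51i).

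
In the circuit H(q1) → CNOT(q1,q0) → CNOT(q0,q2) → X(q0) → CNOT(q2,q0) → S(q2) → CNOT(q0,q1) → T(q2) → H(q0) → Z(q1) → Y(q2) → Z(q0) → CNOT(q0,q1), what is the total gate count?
13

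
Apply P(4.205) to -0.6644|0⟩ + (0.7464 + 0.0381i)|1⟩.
-0.6644|0⟩ + (-0.3294 - 0.6709i)|1⟩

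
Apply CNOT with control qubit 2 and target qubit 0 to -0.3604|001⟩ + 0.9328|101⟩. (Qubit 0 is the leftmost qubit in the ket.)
0.9328|001⟩ - 0.3604|101⟩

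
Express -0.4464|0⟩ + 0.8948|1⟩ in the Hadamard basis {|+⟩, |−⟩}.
0.3171|+⟩ - 0.9484|−⟩

With |ψ⟩ = α|0⟩ + β|1⟩, the Hadamard-basis coefficients are ⟨+|ψ⟩ = (α + β)/√2 and ⟨−|ψ⟩ = (α − β)/√2.
Here α = -0.4464, β = 0.8948: (α + β)/√2 = 0.3171, (α − β)/√2 = -0.9484.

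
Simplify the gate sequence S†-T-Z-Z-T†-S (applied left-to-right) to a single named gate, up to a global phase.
I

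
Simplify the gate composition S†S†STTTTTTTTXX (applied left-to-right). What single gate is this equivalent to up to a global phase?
S†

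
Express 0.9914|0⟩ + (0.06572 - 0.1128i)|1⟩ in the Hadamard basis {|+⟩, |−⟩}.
(0.7475 - 0.07976i)|+⟩ + (0.6546 + 0.07976i)|−⟩

With |ψ⟩ = α|0⟩ + β|1⟩, the Hadamard-basis coefficients are ⟨+|ψ⟩ = (α + β)/√2 and ⟨−|ψ⟩ = (α − β)/√2.
Here α = 0.9914, β = (0.06572 - 0.1128i): (α + β)/√2 = (0.7475 - 0.07976i), (α − β)/√2 = (0.6546 + 0.07976i).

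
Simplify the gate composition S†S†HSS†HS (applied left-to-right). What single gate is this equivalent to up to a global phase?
S†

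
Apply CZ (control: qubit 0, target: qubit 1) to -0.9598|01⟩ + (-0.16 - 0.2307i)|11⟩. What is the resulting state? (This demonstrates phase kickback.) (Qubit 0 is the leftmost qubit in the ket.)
-0.9598|01⟩ + (0.16 + 0.2307i)|11⟩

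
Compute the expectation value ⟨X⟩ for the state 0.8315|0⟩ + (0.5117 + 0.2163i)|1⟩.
0.851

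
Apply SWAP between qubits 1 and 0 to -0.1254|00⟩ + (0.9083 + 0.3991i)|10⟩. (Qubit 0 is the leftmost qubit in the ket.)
-0.1254|00⟩ + (0.9083 + 0.3991i)|01⟩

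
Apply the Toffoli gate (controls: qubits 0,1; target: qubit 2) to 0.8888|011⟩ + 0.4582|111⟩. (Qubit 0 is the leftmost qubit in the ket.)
0.8888|011⟩ + 0.4582|110⟩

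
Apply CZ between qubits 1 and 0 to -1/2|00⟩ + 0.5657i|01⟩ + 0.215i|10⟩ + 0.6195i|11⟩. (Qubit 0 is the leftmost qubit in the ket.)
-1/2|00⟩ + 0.5657i|01⟩ + 0.215i|10⟩ - 0.6195i|11⟩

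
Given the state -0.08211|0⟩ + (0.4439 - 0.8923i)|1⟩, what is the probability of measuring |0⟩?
0.006742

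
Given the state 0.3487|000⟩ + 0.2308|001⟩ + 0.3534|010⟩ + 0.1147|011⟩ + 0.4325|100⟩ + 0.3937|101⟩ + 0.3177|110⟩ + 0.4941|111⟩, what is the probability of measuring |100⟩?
0.1871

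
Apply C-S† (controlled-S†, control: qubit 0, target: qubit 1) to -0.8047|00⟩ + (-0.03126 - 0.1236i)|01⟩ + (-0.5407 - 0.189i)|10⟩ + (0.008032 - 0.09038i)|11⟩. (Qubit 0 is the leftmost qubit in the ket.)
-0.8047|00⟩ + (-0.03126 - 0.1236i)|01⟩ + (-0.5407 - 0.189i)|10⟩ + (-0.09038 - 0.008032i)|11⟩

C-S† leaves the control-|0⟩ kets |00⟩, |01⟩ unchanged and applies S† to qubit 1 on the control-|1⟩ pair (|10⟩, |11⟩).
S† = [[1, 0], [0, -i]].
With a = amp(|10⟩) = (-0.5407 - 0.189i) and b = amp(|11⟩) = (0.008032 - 0.09038i):
new amp(|10⟩) = (1)·a = (-0.5407 - 0.189i)
new amp(|11⟩) = (-i)·b = (-0.09038 - 0.008032i)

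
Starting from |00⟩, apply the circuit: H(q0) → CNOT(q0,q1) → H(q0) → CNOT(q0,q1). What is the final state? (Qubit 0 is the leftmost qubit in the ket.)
1/2|00⟩ + 1/2|01⟩ - 1/2|10⟩ + 1/2|11⟩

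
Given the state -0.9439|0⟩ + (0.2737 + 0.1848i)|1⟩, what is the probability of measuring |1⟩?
0.1091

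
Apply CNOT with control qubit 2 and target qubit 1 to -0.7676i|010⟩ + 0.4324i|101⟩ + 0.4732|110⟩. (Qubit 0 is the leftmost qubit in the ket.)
-0.7676i|010⟩ + 0.4732|110⟩ + 0.4324i|111⟩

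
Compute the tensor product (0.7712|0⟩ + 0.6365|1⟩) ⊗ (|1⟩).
0.7712|01⟩ + 0.6365|11⟩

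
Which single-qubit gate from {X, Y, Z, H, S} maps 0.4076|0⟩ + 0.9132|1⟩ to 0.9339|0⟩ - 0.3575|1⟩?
H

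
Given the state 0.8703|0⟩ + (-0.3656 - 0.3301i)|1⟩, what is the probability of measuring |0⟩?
0.7574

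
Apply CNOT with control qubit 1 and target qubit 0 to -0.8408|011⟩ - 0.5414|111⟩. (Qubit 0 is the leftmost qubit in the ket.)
-0.5414|011⟩ - 0.8408|111⟩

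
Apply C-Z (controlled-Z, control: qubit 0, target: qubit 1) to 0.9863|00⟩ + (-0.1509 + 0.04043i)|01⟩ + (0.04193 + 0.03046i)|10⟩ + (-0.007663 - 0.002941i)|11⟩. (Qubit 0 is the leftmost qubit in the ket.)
0.9863|00⟩ + (-0.1509 + 0.04043i)|01⟩ + (0.04193 + 0.03046i)|10⟩ + (0.007663 + 0.002941i)|11⟩

C-Z leaves the control-|0⟩ kets |00⟩, |01⟩ unchanged and applies Z to qubit 1 on the control-|1⟩ pair (|10⟩, |11⟩).
Z = [[1, 0], [0, -1]].
With a = amp(|10⟩) = (0.04193 + 0.03046i) and b = amp(|11⟩) = (-0.007663 - 0.002941i):
new amp(|10⟩) = (1)·a = (0.04193 + 0.03046i)
new amp(|11⟩) = (-1)·b = (0.007663 + 0.002941i)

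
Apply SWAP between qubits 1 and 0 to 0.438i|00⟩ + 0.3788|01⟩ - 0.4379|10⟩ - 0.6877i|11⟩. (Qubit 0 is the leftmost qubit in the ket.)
0.438i|00⟩ - 0.4379|01⟩ + 0.3788|10⟩ - 0.6877i|11⟩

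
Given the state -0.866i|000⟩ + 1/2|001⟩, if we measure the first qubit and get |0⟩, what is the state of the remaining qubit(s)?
-0.866i|00⟩ + 0.5|01⟩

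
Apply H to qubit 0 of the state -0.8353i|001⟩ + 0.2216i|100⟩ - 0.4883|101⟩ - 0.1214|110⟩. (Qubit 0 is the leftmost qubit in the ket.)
0.1567i|000⟩ + (-0.3453 - 0.5906i)|001⟩ - 0.08584|010⟩ - 0.1567i|100⟩ + (0.3453 - 0.5906i)|101⟩ + 0.08584|110⟩

H on qubit 0 mixes each pair of kets that differ only in qubit 0: amplitudes (a, b) of (|…0…⟩, |…1…⟩) become ((a + b)/√2, (a − b)/√2). Kets absent from the input have amplitude 0.
(|000⟩, |100⟩): (a, b) = (0, 0.2216i) → (0.1567i, -0.1567i)
(|001⟩, |101⟩): (a, b) = (-0.8353i, -0.4883) → ((-0.3453 - 0.5906i), (0.3453 - 0.5906i))
(|010⟩, |110⟩): (a, b) = (0, -0.1214) → (-0.08584, 0.08584)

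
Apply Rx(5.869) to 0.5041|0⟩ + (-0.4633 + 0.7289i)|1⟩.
(-0.3435 + 0.09526i)|0⟩ + (0.4534 - 0.817i)|1⟩

Rx(5.869) = [[cos(θ/2), −i·sin(θ/2)], [−i·sin(θ/2), cos(θ/2)]]; θ = 5.869, cos(θ/2) ≈ -0.978633, sin(θ/2) ≈ 0.205616.
With a = amp(|0⟩) = 0.5041 and b = amp(|1⟩) = (-0.4633 + 0.7289i):
new amp(|0⟩) = (-0.978633)·a + (-0.205616i)·b = (-0.3435 + 0.09526i)
new amp(|1⟩) = (-0.205616i)·a + (-0.978633)·b = (0.4534 - 0.817i)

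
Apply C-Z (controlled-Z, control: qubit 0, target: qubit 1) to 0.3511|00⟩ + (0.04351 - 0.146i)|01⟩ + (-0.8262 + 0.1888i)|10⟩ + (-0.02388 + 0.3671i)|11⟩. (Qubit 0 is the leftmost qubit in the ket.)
0.3511|00⟩ + (0.04351 - 0.146i)|01⟩ + (-0.8262 + 0.1888i)|10⟩ + (0.02388 - 0.3671i)|11⟩

C-Z leaves the control-|0⟩ kets |00⟩, |01⟩ unchanged and applies Z to qubit 1 on the control-|1⟩ pair (|10⟩, |11⟩).
Z = [[1, 0], [0, -1]].
With a = amp(|10⟩) = (-0.8262 + 0.1888i) and b = amp(|11⟩) = (-0.02388 + 0.3671i):
new amp(|10⟩) = (1)·a = (-0.8262 + 0.1888i)
new amp(|11⟩) = (-1)·b = (0.02388 - 0.3671i)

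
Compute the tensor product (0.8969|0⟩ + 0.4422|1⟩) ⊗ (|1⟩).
0.8969|01⟩ + 0.4422|11⟩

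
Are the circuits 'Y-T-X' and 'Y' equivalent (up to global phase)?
No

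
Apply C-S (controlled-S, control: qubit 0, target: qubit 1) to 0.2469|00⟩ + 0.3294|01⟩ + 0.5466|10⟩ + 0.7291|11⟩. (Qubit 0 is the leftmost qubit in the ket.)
0.2469|00⟩ + 0.3294|01⟩ + 0.5466|10⟩ + 0.7291i|11⟩

C-S leaves the control-|0⟩ kets |00⟩, |01⟩ unchanged and applies S to qubit 1 on the control-|1⟩ pair (|10⟩, |11⟩).
S = [[1, 0], [0, i]].
With a = amp(|10⟩) = 0.5466 and b = amp(|11⟩) = 0.7291:
new amp(|10⟩) = (1)·a = 0.5466
new amp(|11⟩) = (i)·b = 0.7291i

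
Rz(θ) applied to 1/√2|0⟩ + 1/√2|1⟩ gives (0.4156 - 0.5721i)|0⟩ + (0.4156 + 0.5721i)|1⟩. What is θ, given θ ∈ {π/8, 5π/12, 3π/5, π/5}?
3π/5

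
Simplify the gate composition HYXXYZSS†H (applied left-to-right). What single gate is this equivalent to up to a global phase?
X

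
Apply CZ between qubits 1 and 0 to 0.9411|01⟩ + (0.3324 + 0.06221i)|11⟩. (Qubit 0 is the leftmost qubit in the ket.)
0.9411|01⟩ + (-0.3324 - 0.06221i)|11⟩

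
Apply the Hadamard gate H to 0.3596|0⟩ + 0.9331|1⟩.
0.9141|0⟩ - 0.4055|1⟩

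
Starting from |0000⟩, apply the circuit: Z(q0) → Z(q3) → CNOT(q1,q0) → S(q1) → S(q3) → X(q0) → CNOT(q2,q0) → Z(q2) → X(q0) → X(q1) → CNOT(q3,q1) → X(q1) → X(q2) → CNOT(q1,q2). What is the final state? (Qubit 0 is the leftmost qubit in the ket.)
|0010⟩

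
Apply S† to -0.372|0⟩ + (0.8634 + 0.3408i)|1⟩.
-0.372|0⟩ + (0.3408 - 0.8634i)|1⟩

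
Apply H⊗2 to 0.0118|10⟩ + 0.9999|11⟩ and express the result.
0.5059|00⟩ - 0.4941|01⟩ - 0.5059|10⟩ + 0.4941|11⟩

H⊗2 gives amp(|y⟩) = (1/2) Σ_x (−1)^(x·y) amp(|x⟩), where x·y is the number of positions in which both x and y have a 1.
|00⟩: (0.0118 + 0.9999)/2 = 0.5059
|01⟩: (0.0118 - 0.9999)/2 = -0.4941
|10⟩: (-0.0118 - 0.9999)/2 = -0.5059
|11⟩: (-0.0118 + 0.9999)/2 = 0.4941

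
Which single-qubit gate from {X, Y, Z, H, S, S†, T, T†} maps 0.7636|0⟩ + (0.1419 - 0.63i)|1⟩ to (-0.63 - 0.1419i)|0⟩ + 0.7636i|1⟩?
Y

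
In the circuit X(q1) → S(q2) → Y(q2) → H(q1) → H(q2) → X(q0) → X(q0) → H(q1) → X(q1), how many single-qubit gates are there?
9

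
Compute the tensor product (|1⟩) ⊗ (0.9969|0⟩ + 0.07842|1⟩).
0.9969|10⟩ + 0.07842|11⟩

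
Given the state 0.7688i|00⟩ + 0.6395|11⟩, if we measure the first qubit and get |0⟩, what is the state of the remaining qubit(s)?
i|0⟩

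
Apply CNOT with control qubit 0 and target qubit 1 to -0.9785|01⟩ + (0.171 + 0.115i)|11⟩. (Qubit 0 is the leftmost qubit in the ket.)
-0.9785|01⟩ + (0.171 + 0.115i)|10⟩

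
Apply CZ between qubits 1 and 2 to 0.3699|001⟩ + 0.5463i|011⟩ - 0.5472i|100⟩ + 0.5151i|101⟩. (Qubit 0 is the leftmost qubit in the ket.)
0.3699|001⟩ - 0.5463i|011⟩ - 0.5472i|100⟩ + 0.5151i|101⟩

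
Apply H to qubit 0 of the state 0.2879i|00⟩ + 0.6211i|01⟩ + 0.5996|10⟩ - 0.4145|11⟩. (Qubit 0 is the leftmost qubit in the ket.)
(0.424 + 0.2036i)|00⟩ + (-0.2931 + 0.4392i)|01⟩ + (-0.424 + 0.2036i)|10⟩ + (0.2931 + 0.4392i)|11⟩

H on qubit 0 mixes each pair of kets that differ only in qubit 0: amplitudes (a, b) of (|…0…⟩, |…1…⟩) become ((a + b)/√2, (a − b)/√2). Kets absent from the input have amplitude 0.
(|00⟩, |10⟩): (a, b) = (0.2879i, 0.5996) → ((0.424 + 0.2036i), (-0.424 + 0.2036i))
(|01⟩, |11⟩): (a, b) = (0.6211i, -0.4145) → ((-0.2931 + 0.4392i), (0.2931 + 0.4392i))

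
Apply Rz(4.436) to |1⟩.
(-0.603 + 0.7978i)|1⟩

Rz(4.436) = [[e^(−iθ/2), 0], [0, e^(iθ/2)]] with e^(±iθ/2) = cos(θ/2) ± i·sin(θ/2); θ = 4.436, cos(θ/2) ≈ -0.602958, sin(θ/2) ≈ 0.797773.
With a = amp(|0⟩) = 0 and b = amp(|1⟩) = 1:
new amp(|0⟩) = (-0.602958 - 0.797773i)·a = 0
new amp(|1⟩) = (-0.602958 + 0.797773i)·b = (-0.603 + 0.7978i)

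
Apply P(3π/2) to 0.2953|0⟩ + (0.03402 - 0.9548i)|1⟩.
0.2953|0⟩ + (-0.9548 - 0.03402i)|1⟩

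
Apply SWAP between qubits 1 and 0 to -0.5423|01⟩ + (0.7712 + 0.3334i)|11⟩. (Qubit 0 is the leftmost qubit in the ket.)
-0.5423|10⟩ + (0.7712 + 0.3334i)|11⟩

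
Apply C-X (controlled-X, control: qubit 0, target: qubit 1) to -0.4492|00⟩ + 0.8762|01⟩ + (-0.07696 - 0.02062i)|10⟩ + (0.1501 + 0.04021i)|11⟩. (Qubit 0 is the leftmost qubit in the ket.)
-0.4492|00⟩ + 0.8762|01⟩ + (0.1501 + 0.04021i)|10⟩ + (-0.07696 - 0.02062i)|11⟩

C-X leaves the control-|0⟩ kets |00⟩, |01⟩ unchanged and applies X to qubit 1 on the control-|1⟩ pair (|10⟩, |11⟩).
X = [[0, 1], [1, 0]].
With a = amp(|10⟩) = (-0.07696 - 0.02062i) and b = amp(|11⟩) = (0.1501 + 0.04021i):
new amp(|10⟩) = (1)·b = (0.1501 + 0.04021i)
new amp(|11⟩) = (1)·a = (-0.07696 - 0.02062i)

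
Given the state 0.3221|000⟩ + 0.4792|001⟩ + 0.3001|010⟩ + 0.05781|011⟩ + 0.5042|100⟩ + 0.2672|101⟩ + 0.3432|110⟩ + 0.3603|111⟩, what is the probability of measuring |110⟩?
0.1178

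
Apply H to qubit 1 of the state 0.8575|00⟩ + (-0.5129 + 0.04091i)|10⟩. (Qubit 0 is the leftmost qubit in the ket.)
0.6063|00⟩ + 0.6063|01⟩ + (-0.3627 + 0.02893i)|10⟩ + (-0.3627 + 0.02893i)|11⟩

H on qubit 1 mixes each pair of kets that differ only in qubit 1: amplitudes (a, b) of (|…0…⟩, |…1…⟩) become ((a + b)/√2, (a − b)/√2). Kets absent from the input have amplitude 0.
(|00⟩, |01⟩): (a, b) = (0.8575, 0) → (0.6063, 0.6063)
(|10⟩, |11⟩): (a, b) = ((-0.5129 + 0.04091i), 0) → ((-0.3627 + 0.02893i), (-0.3627 + 0.02893i))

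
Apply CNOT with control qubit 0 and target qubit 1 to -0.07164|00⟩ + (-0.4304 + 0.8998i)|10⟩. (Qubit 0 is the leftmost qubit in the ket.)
-0.07164|00⟩ + (-0.4304 + 0.8998i)|11⟩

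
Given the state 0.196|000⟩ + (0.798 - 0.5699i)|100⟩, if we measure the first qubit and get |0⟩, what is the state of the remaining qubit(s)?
|00⟩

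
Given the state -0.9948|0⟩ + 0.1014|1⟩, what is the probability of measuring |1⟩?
0.01028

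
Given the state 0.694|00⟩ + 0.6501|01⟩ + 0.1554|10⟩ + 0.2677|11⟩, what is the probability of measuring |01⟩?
0.4226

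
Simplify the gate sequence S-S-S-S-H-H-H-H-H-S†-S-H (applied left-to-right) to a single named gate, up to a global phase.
I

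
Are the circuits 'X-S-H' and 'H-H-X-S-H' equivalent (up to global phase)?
Yes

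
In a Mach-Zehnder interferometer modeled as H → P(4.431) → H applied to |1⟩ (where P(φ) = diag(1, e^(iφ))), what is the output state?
(0.6388 + 0.4803i)|0⟩ + (0.3612 - 0.4803i)|1⟩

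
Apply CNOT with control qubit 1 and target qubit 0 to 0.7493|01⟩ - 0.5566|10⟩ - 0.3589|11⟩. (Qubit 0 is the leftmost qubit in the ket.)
-0.3589|01⟩ - 0.5566|10⟩ + 0.7493|11⟩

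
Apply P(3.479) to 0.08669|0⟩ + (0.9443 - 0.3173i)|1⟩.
0.08669|0⟩ + (-0.9961 - 0.01319i)|1⟩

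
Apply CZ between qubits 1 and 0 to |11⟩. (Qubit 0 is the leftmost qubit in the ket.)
-|11⟩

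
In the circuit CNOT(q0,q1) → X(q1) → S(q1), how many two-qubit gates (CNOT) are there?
1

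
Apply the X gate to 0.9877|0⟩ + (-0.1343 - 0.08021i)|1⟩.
(-0.1343 - 0.08021i)|0⟩ + 0.9877|1⟩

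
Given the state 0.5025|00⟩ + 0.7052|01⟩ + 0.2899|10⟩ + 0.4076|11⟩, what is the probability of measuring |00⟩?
0.2525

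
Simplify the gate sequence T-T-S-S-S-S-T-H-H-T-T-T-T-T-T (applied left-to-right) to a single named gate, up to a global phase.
T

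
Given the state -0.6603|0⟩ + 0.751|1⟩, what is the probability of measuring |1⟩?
0.564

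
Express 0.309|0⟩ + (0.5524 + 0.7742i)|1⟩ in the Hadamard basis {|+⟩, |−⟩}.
(0.6091 + 0.5474i)|+⟩ + (-0.1721 - 0.5474i)|−⟩

With |ψ⟩ = α|0⟩ + β|1⟩, the Hadamard-basis coefficients are ⟨+|ψ⟩ = (α + β)/√2 and ⟨−|ψ⟩ = (α − β)/√2.
Here α = 0.309, β = (0.5524 + 0.7742i): (α + β)/√2 = (0.6091 + 0.5474i), (α − β)/√2 = (-0.1721 - 0.5474i).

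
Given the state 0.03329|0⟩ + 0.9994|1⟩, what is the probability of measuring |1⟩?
0.9988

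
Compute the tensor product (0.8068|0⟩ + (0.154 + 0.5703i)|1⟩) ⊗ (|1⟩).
0.8068|01⟩ + (0.154 + 0.5703i)|11⟩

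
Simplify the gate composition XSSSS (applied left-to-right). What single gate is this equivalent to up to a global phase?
X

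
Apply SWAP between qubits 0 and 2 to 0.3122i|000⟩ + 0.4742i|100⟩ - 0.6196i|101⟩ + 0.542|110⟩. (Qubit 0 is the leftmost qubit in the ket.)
0.3122i|000⟩ + 0.4742i|001⟩ + 0.542|011⟩ - 0.6196i|101⟩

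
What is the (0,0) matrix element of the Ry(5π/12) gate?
0.7934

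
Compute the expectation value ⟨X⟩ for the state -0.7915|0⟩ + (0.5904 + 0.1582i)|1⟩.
-0.9346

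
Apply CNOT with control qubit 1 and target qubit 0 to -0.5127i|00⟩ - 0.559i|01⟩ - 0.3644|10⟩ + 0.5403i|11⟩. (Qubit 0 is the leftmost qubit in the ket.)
-0.5127i|00⟩ + 0.5403i|01⟩ - 0.3644|10⟩ - 0.559i|11⟩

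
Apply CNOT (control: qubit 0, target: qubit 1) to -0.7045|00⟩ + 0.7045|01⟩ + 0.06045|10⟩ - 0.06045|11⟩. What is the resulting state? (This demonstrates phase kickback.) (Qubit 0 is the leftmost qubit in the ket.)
-0.7045|00⟩ + 0.7045|01⟩ - 0.06045|10⟩ + 0.06045|11⟩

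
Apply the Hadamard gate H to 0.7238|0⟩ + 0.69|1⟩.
0.9997|0⟩ + 0.0239|1⟩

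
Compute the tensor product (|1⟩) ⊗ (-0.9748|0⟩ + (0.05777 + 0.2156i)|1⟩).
-0.9748|10⟩ + (0.05777 + 0.2156i)|11⟩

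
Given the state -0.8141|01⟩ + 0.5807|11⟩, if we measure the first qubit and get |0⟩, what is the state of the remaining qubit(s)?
-|1⟩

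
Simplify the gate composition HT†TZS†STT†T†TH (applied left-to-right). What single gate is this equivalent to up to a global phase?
X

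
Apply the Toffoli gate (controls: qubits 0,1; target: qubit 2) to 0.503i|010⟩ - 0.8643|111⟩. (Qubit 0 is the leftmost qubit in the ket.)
0.503i|010⟩ - 0.8643|110⟩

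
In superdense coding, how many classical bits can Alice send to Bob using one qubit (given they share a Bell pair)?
2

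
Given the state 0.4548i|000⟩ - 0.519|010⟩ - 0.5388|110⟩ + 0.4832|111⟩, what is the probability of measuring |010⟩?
0.2694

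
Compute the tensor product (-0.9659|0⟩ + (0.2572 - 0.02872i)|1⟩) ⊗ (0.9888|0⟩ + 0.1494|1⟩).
-0.9551|00⟩ - 0.1443|01⟩ + (0.2543 - 0.0284i)|10⟩ + (0.03843 - 0.004291i)|11⟩

amp(|b₁b₂…⟩) = product of the factor amplitudes for bits b₁, b₂, …; only kets whose every factor amplitude is nonzero survive.
|00⟩: (-0.9659)(0.9888) = -0.9551
|01⟩: (-0.9659)(0.1494) = -0.1443
|10⟩: (0.2572 - 0.02872i)(0.9888) = (0.2543 - 0.0284i)
|11⟩: (0.2572 - 0.02872i)(0.1494) = (0.03843 - 0.004291i)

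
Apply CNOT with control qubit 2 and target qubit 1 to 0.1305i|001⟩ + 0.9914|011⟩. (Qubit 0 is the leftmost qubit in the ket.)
0.9914|001⟩ + 0.1305i|011⟩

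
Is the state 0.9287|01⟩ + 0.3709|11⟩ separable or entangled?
Separable

Writing the state as a|00⟩ + b|01⟩ + c|10⟩ + d|11⟩, it is a product state iff ad − bc = 0.
Here (a, b, c, d) = (0, 0.9287, 0, 0.3709): ad − bc = (0)(0.3709) − (0.9287)(0) = 0, so the state is separable.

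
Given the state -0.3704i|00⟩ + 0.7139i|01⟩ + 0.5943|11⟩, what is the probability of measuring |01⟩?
0.5097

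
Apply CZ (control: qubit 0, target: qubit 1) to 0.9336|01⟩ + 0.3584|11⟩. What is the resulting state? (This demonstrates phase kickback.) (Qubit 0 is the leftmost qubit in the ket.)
0.9336|01⟩ - 0.3584|11⟩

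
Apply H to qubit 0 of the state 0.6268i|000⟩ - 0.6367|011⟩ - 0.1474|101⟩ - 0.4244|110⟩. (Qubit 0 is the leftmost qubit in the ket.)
0.4432i|000⟩ - 0.1042|001⟩ - 0.3001|010⟩ - 0.4502|011⟩ + 0.4432i|100⟩ + 0.1042|101⟩ + 0.3001|110⟩ - 0.4502|111⟩

H on qubit 0 mixes each pair of kets that differ only in qubit 0: amplitudes (a, b) of (|…0…⟩, |…1…⟩) become ((a + b)/√2, (a − b)/√2). Kets absent from the input have amplitude 0.
(|000⟩, |100⟩): (a, b) = (0.6268i, 0) → (0.4432i, 0.4432i)
(|001⟩, |101⟩): (a, b) = (0, -0.1474) → (-0.1042, 0.1042)
(|010⟩, |110⟩): (a, b) = (0, -0.4244) → (-0.3001, 0.3001)
(|011⟩, |111⟩): (a, b) = (-0.6367, 0) → (-0.4502, -0.4502)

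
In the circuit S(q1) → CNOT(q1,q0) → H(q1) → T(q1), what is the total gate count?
4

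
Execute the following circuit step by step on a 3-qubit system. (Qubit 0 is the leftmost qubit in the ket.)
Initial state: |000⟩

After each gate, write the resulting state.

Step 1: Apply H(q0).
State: 1/√2|000⟩ + 1/√2|100⟩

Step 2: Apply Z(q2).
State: 1/√2|000⟩ + 1/√2|100⟩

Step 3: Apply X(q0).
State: 1/√2|000⟩ + 1/√2|100⟩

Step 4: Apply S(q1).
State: 1/√2|000⟩ + 1/√2|100⟩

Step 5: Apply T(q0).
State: 1/√2|000⟩ + (1/2 + (1/2)i)|100⟩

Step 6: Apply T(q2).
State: 1/√2|000⟩ + (1/2 + (1/2)i)|100⟩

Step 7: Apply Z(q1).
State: 1/√2|000⟩ + (1/2 + (1/2)i)|100⟩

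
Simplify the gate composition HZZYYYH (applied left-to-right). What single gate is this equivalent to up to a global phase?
Y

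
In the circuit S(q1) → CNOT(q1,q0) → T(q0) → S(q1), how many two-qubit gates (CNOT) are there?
1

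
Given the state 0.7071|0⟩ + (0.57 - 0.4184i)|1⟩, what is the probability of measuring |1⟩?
0.5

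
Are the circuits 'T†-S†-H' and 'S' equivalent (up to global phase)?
No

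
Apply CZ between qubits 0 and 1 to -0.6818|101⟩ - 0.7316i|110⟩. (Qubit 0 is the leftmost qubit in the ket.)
-0.6818|101⟩ + 0.7316i|110⟩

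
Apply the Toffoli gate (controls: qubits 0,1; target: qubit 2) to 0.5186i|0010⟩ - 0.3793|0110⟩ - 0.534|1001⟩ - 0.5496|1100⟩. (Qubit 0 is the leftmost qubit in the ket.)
0.5186i|0010⟩ - 0.3793|0110⟩ - 0.534|1001⟩ - 0.5496|1110⟩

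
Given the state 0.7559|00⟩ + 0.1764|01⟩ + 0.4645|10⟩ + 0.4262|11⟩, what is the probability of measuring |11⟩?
0.1816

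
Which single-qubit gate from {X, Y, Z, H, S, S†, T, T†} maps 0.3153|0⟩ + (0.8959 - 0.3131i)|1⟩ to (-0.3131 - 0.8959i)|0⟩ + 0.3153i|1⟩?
Y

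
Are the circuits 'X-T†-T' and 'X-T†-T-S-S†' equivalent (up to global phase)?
Yes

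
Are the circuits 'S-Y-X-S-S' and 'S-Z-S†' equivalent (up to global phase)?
No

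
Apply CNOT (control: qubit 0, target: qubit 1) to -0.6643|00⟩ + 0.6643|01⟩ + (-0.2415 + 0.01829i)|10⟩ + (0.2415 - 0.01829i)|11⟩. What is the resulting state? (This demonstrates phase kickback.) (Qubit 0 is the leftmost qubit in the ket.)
-0.6643|00⟩ + 0.6643|01⟩ + (0.2415 - 0.01829i)|10⟩ + (-0.2415 + 0.01829i)|11⟩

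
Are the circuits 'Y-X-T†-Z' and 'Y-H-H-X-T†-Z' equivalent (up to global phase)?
Yes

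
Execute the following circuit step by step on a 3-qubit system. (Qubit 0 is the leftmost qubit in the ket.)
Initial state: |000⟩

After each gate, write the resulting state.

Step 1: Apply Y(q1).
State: i|010⟩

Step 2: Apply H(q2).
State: (1/√2)i|010⟩ + (1/√2)i|011⟩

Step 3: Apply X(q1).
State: (1/√2)i|000⟩ + (1/√2)i|001⟩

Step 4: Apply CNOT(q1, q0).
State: (1/√2)i|000⟩ + (1/√2)i|001⟩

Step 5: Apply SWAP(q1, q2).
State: (1/√2)i|000⟩ + (1/√2)i|010⟩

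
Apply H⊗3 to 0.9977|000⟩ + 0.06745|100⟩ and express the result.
0.3766|000⟩ + 0.3766|001⟩ + 0.3766|010⟩ + 0.3766|011⟩ + 0.3289|100⟩ + 0.3289|101⟩ + 0.3289|110⟩ + 0.3289|111⟩

H⊗3 gives amp(|y⟩) = (1/2√2) Σ_x (−1)^(x·y) amp(|x⟩), where x·y is the number of positions in which both x and y have a 1.
|000⟩: (0.9977 + 0.06745)/(2√2) = 0.3766
|001⟩: (0.9977 + 0.06745)/(2√2) = 0.3766
|010⟩: (0.9977 + 0.06745)/(2√2) = 0.3766
|011⟩: (0.9977 + 0.06745)/(2√2) = 0.3766
|100⟩: (0.9977 - 0.06745)/(2√2) = 0.3289
|101⟩: (0.9977 - 0.06745)/(2√2) = 0.3289
|110⟩: (0.9977 - 0.06745)/(2√2) = 0.3289
|111⟩: (0.9977 - 0.06745)/(2√2) = 0.3289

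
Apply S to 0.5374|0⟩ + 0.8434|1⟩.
0.5374|0⟩ + 0.8434i|1⟩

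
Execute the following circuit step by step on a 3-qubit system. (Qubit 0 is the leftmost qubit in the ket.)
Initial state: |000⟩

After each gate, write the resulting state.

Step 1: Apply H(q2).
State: 1/√2|000⟩ + 1/√2|001⟩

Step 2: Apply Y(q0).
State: (1/√2)i|100⟩ + (1/√2)i|101⟩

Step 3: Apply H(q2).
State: i|100⟩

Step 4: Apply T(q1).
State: i|100⟩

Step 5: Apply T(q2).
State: i|100⟩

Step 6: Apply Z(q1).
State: i|100⟩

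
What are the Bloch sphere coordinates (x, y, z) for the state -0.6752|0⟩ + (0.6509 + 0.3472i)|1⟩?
(-0.879, -0.4689, -0.08832)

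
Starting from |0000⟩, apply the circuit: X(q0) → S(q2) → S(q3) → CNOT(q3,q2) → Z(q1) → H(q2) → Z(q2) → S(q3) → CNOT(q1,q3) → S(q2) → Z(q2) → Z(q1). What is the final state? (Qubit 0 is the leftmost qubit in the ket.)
1/√2|1000⟩ + (1/√2)i|1010⟩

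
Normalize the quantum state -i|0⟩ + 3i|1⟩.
-0.3162i|0⟩ + 0.9487i|1⟩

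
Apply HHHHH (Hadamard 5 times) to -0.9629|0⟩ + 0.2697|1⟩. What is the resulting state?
-0.4902|0⟩ - 0.8716|1⟩

H² = I, so H^5 = H: a single Hadamard. With (a, b) = (-0.9629, 0.2697), H gives ((a + b)/√2, (a − b)/√2) = (-0.4902, -0.8716).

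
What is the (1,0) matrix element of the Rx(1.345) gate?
-0.6229i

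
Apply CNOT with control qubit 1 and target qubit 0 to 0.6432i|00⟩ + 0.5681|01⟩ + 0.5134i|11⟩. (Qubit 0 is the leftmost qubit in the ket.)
0.6432i|00⟩ + 0.5134i|01⟩ + 0.5681|11⟩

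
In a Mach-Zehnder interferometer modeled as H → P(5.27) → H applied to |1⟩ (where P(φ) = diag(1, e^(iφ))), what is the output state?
(0.2354 + 0.4243i)|0⟩ + (0.7646 - 0.4243i)|1⟩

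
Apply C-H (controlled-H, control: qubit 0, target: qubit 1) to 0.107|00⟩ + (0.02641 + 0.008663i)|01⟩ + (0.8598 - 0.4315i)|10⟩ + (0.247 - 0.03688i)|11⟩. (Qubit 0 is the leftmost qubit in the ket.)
0.107|00⟩ + (0.02641 + 0.008663i)|01⟩ + (0.7826 - 0.3312i)|10⟩ + (0.4333 - 0.279i)|11⟩

C-H leaves the control-|0⟩ kets |00⟩, |01⟩ unchanged and applies H to qubit 1 on the control-|1⟩ pair (|10⟩, |11⟩).
H = [[1/√2, 1/√2], [1/√2, -1/√2]].
With a = amp(|10⟩) = (0.8598 - 0.4315i) and b = amp(|11⟩) = (0.247 - 0.03688i):
new amp(|10⟩) = (1/√2)·a + (1/√2)·b = (0.7826 - 0.3312i)
new amp(|11⟩) = (1/√2)·a + (-1/√2)·b = (0.4333 - 0.279i)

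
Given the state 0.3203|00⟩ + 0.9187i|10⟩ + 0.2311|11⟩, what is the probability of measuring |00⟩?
0.1026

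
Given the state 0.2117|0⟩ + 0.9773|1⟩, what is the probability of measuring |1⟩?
0.9551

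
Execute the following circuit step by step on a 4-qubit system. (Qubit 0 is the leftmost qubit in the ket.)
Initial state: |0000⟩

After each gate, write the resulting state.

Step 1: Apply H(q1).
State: 1/√2|0000⟩ + 1/√2|0100⟩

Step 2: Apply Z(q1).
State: 1/√2|0000⟩ - 1/√2|0100⟩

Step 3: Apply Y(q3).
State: (1/√2)i|0001⟩ - (1/√2)i|0101⟩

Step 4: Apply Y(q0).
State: -1/√2|1001⟩ + 1/√2|1101⟩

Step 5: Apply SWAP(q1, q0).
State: -1/√2|0101⟩ + 1/√2|1101⟩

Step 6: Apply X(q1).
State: -1/√2|0001⟩ + 1/√2|1001⟩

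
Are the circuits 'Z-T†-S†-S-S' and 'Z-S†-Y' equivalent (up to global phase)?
No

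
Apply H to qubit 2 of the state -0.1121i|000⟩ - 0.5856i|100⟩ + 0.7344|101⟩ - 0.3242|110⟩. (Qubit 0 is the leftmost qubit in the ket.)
-0.07927i|000⟩ - 0.07927i|001⟩ + (0.5193 - 0.4141i)|100⟩ + (-0.5193 - 0.4141i)|101⟩ - 0.2292|110⟩ - 0.2292|111⟩

H on qubit 2 mixes each pair of kets that differ only in qubit 2: amplitudes (a, b) of (|…0…⟩, |…1…⟩) become ((a + b)/√2, (a − b)/√2). Kets absent from the input have amplitude 0.
(|000⟩, |001⟩): (a, b) = (-0.1121i, 0) → (-0.07927i, -0.07927i)
(|100⟩, |101⟩): (a, b) = (-0.5856i, 0.7344) → ((0.5193 - 0.4141i), (-0.5193 - 0.4141i))
(|110⟩, |111⟩): (a, b) = (-0.3242, 0) → (-0.2292, -0.2292)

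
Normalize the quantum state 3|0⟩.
|0⟩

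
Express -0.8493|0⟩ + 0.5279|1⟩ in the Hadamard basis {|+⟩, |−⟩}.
-0.2273|+⟩ - 0.9738|−⟩

With |ψ⟩ = α|0⟩ + β|1⟩, the Hadamard-basis coefficients are ⟨+|ψ⟩ = (α + β)/√2 and ⟨−|ψ⟩ = (α − β)/√2.
Here α = -0.8493, β = 0.5279: (α + β)/√2 = -0.2273, (α − β)/√2 = -0.9738.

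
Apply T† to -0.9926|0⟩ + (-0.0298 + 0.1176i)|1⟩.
-0.9926|0⟩ + (0.06208 + 0.1042i)|1⟩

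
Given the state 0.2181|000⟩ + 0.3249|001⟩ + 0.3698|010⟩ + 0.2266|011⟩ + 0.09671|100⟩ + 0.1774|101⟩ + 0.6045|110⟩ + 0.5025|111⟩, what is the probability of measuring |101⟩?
0.03147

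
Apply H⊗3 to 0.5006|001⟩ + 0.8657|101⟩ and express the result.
0.4831|000⟩ - 0.4831|001⟩ + 0.4831|010⟩ - 0.4831|011⟩ - 0.1291|100⟩ + 0.1291|101⟩ - 0.1291|110⟩ + 0.1291|111⟩

H⊗3 gives amp(|y⟩) = (1/2√2) Σ_x (−1)^(x·y) amp(|x⟩), where x·y is the number of positions in which both x and y have a 1.
|000⟩: (0.5006 + 0.8657)/(2√2) = 0.4831
|001⟩: (-0.5006 - 0.8657)/(2√2) = -0.4831
|010⟩: (0.5006 + 0.8657)/(2√2) = 0.4831
|011⟩: (-0.5006 - 0.8657)/(2√2) = -0.4831
|100⟩: (0.5006 - 0.8657)/(2√2) = -0.1291
|101⟩: (-0.5006 + 0.8657)/(2√2) = 0.1291
|110⟩: (0.5006 - 0.8657)/(2√2) = -0.1291
|111⟩: (-0.5006 + 0.8657)/(2√2) = 0.1291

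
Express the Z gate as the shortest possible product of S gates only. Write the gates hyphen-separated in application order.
S-S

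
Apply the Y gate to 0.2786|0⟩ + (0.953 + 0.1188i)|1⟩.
(0.1188 - 0.953i)|0⟩ + 0.2786i|1⟩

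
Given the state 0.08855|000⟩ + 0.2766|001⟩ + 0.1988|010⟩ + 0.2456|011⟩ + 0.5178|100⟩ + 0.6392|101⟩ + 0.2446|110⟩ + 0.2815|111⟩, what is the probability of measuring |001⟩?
0.07651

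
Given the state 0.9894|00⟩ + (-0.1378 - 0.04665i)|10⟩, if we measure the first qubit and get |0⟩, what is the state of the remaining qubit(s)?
|0⟩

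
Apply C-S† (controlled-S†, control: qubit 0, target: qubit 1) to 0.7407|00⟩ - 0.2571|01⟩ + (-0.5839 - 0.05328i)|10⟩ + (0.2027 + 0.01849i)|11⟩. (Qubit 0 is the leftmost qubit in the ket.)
0.7407|00⟩ - 0.2571|01⟩ + (-0.5839 - 0.05328i)|10⟩ + (0.01849 - 0.2027i)|11⟩

C-S† leaves the control-|0⟩ kets |00⟩, |01⟩ unchanged and applies S† to qubit 1 on the control-|1⟩ pair (|10⟩, |11⟩).
S† = [[1, 0], [0, -i]].
With a = amp(|10⟩) = (-0.5839 - 0.05328i) and b = amp(|11⟩) = (0.2027 + 0.01849i):
new amp(|10⟩) = (1)·a = (-0.5839 - 0.05328i)
new amp(|11⟩) = (-i)·b = (0.01849 - 0.2027i)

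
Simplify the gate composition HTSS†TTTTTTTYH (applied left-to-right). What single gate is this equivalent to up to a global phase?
Y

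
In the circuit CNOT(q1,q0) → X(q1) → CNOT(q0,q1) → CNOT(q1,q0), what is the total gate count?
4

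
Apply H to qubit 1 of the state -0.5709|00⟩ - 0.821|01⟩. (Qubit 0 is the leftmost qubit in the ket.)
-0.9842|00⟩ + 0.1768|01⟩

H on qubit 1 mixes each pair of kets that differ only in qubit 1: amplitudes (a, b) of (|…0…⟩, |…1…⟩) become ((a + b)/√2, (a − b)/√2). Kets absent from the input have amplitude 0.
(|00⟩, |01⟩): (a, b) = (-0.5709, -0.821) → (-0.9842, 0.1768)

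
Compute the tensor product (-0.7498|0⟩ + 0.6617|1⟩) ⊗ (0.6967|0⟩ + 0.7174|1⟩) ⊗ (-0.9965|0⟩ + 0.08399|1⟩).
0.5206|000⟩ - 0.04388|001⟩ + 0.536|010⟩ - 0.04518|011⟩ - 0.4594|100⟩ + 0.03872|101⟩ - 0.473|110⟩ + 0.03987|111⟩

amp(|b₁b₂…⟩) = product of the factor amplitudes for bits b₁, b₂, …; only kets whose every factor amplitude is nonzero survive.
|000⟩: (-0.7498)(0.6967)(-0.9965) = 0.5206
|001⟩: (-0.7498)(0.6967)(0.08399) = -0.04388
|010⟩: (-0.7498)(0.7174)(-0.9965) = 0.536
|011⟩: (-0.7498)(0.7174)(0.08399) = -0.04518
|100⟩: (0.6617)(0.6967)(-0.9965) = -0.4594
|101⟩: (0.6617)(0.6967)(0.08399) = 0.03872
|110⟩: (0.6617)(0.7174)(-0.9965) = -0.473
|111⟩: (0.6617)(0.7174)(0.08399) = 0.03987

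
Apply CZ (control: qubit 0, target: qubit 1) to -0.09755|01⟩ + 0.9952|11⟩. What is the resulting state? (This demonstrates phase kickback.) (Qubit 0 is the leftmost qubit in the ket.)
-0.09755|01⟩ - 0.9952|11⟩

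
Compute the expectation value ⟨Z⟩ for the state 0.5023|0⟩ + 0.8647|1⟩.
-0.4954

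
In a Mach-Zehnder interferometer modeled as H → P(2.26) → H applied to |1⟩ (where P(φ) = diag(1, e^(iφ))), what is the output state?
(0.818 - 0.3859i)|0⟩ + (0.182 + 0.3859i)|1⟩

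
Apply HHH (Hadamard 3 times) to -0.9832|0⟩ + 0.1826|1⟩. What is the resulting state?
-0.5661|0⟩ - 0.8243|1⟩

H² = I, so H^3 = H: a single Hadamard. With (a, b) = (-0.9832, 0.1826), H gives ((a + b)/√2, (a − b)/√2) = (-0.5661, -0.8243).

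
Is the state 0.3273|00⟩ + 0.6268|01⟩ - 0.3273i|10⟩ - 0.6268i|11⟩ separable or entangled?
Separable

Writing the state as a|00⟩ + b|01⟩ + c|10⟩ + d|11⟩, it is a product state iff ad − bc = 0.
Here (a, b, c, d) = (0.3273, 0.6268, -0.3273i, -0.6268i): ad − bc = (0.3273)(-0.6268i) − (0.6268)(-0.3273i) = 0, so the state is separable.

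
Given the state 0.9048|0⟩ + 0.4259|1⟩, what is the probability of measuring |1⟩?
0.1814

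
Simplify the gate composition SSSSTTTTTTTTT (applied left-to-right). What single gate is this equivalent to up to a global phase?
T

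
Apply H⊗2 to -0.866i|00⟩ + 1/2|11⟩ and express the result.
(0.25 - 0.433i)|00⟩ + (-0.25 - 0.433i)|01⟩ + (-0.25 - 0.433i)|10⟩ + (0.25 - 0.433i)|11⟩

H⊗2 gives amp(|y⟩) = (1/2) Σ_x (−1)^(x·y) amp(|x⟩), where x·y is the number of positions in which both x and y have a 1.
|00⟩: (-0.866i + 1/2)/2 = (0.25 - 0.433i)
|01⟩: (-0.866i - 1/2)/2 = (-0.25 - 0.433i)
|10⟩: (-0.866i - 1/2)/2 = (-0.25 - 0.433i)
|11⟩: (-0.866i + 1/2)/2 = (0.25 - 0.433i)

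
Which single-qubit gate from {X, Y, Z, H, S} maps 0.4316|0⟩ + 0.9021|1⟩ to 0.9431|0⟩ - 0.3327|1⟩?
H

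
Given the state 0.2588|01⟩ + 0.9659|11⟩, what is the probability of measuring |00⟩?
0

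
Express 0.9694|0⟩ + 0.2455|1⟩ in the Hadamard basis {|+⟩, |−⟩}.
0.8591|+⟩ + 0.5119|−⟩

With |ψ⟩ = α|0⟩ + β|1⟩, the Hadamard-basis coefficients are ⟨+|ψ⟩ = (α + β)/√2 and ⟨−|ψ⟩ = (α − β)/√2.
Here α = 0.9694, β = 0.2455: (α + β)/√2 = 0.8591, (α − β)/√2 = 0.5119.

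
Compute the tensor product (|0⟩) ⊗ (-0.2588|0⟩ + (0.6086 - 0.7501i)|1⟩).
-0.2588|00⟩ + (0.6086 - 0.7501i)|01⟩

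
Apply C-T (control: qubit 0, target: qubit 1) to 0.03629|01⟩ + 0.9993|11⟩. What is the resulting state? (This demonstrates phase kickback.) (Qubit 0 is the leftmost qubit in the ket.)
0.03629|01⟩ + (0.7066 + 0.7066i)|11⟩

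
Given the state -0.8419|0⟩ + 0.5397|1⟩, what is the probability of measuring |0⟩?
0.7088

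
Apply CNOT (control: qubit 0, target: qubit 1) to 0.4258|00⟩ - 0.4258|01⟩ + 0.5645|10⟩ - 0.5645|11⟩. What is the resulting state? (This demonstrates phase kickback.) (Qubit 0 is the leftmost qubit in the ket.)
0.4258|00⟩ - 0.4258|01⟩ - 0.5645|10⟩ + 0.5645|11⟩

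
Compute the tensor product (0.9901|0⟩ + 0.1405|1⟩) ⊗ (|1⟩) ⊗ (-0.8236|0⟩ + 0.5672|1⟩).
-0.8154|010⟩ + 0.5616|011⟩ - 0.1157|110⟩ + 0.07969|111⟩

amp(|b₁b₂…⟩) = product of the factor amplitudes for bits b₁, b₂, …; only kets whose every factor amplitude is nonzero survive.
|010⟩: (0.9901)(1)(-0.8236) = -0.8154
|011⟩: (0.9901)(1)(0.5672) = 0.5616
|110⟩: (0.1405)(1)(-0.8236) = -0.1157
|111⟩: (0.1405)(1)(0.5672) = 0.07969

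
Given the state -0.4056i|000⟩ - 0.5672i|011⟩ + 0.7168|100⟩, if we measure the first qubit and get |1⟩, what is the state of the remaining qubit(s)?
|00⟩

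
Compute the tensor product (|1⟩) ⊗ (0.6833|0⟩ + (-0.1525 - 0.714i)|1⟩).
0.6833|10⟩ + (-0.1525 - 0.714i)|11⟩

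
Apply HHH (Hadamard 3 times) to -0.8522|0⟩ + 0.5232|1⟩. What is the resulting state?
-0.2326|0⟩ - 0.9726|1⟩

H² = I, so H^3 = H: a single Hadamard. With (a, b) = (-0.8522, 0.5232), H gives ((a + b)/√2, (a − b)/√2) = (-0.2326, -0.9726).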